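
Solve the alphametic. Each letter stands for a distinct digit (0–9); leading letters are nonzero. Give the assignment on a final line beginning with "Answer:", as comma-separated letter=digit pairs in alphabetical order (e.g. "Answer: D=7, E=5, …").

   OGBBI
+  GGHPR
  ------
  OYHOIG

Step 1. [O] O is the leading digit of a 6-digit sum of two 5-digit numbers; the final carry is exactly 1 ⇒ O=1.
Step 2. [col 1: I + R ≡ G (mod 10)] several values work for G in column 1 (I + R ≡ G (mod 10), carry-in 0); try G=8, so G=8.
Step 3. [col 1: I + R ≡ G (mod 10)] R=6 is one option consistent with column 1 (I + R ≡ G (mod 10), carry-in 0) — take it ⇒ R=6.
Step 4. [col 1: I + R ≡ G (mod 10)] from column 1 (R=6, G=8, carry-in 0, digits 1,6,8 already taken and all letters distinct): I must equal 2 ⇒ I=2.
Step 5. [col 2: B + P ≡ I (mod 10)] no forcing yet in column 2 (carry-in 0); B=3 is free and consistent — try it. So B=3.
Step 6. [col 2: B + P ≡ I (mod 10)] column 2: given B=3, I=2, carry-in 0, and digits 1,2,3,6,8 already taken and all letters distinct, B+P≡I (mod 10) forces P=9. So P=9.
Step 7. [col 3: B + H ≡ O (mod 10)] in column 3 we have B+H≡O with carry-in 1; given B=3, O=1 and digits 1,2,3,6,8,9 already taken and all letters distinct, that pins H to 7, so H=7.
Step 8. [col 5: O + G ≡ Y (mod 10)] column 5 reads O+G+carry(1)=Y with O=1, G=8; with digits 1,2,3,6,7,8,9 already taken and all letters distinct, the only value for Y is 0. So Y=0.

Answer: B=3, G=8, H=7, I=2, O=1, P=9, R=6, Y=0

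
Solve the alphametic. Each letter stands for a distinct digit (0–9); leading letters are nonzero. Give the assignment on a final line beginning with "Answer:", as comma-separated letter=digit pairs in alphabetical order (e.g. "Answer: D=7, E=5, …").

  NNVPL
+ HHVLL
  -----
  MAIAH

Step 1. [col 1: L + L ≡ H (mod 10)] L=2 is one option consistent with column 1 (L + L ≡ H (mod 10), carry-in 0) — take it ⇒ L=2.
Step 2. [col 1: L + L ≡ H (mod 10)] in column 1 we have L+L≡H with carry-in 0; given L=2 and digits 2 already taken and all letters distinct, that pins H to 4. So H=4.
Step 3. [col 2: P + L ≡ A (mod 10)] no forcing yet in column 2 (carry-in 0); P=6 is free and consistent — try it ⇒ P=6.
Step 4. [col 2: P + L ≡ A (mod 10)] in column 2 we have P+L≡A with carry-in 0; given P=6, L=2 and digits 2,4,6 already taken and all letters distinct, that pins A to 8, so A=8.
Step 5. [col 3: V + V ≡ I (mod 10)] column 3: given nothing yet, carry-in 0, and digits 2,4,6,8 already taken and all letters distinct, V+V≡I (mod 10) forces V=5, so V=5.
Step 6. [col 3: V + V ≡ I (mod 10)] from column 3 (V=5, carry-in 0, digits 2,4,5,6,8 already taken and all letters distinct): I must equal 0 ⇒ I=0.
Step 7. [col 4: N + H ≡ A (mod 10)] from column 4 (H=4, A=8, carry-in 1, digits 0,2,4,5,6,8 already taken and all letters distinct): N must equal 3, so N=3.
Step 8. [col 5: N + H ≡ M (mod 10)] in column 5 we have N+H≡M with carry-in 0; given N=3, H=4 and digits 0,2,3,4,5,6,8 already taken and all letters distinct, that pins M to 7. So M=7.

Answer: A=8, H=4, I=0, L=2, M=7, N=3, P=6, V=5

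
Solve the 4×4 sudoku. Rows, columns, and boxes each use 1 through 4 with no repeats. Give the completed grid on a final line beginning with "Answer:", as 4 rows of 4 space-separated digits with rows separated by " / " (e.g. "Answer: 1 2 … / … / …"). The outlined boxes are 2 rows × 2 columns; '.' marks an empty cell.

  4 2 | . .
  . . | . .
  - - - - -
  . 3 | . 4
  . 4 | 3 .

Step 1. [r1c3∈{1}] r1c3 is down to just 1, so r1c3=1.
Step 2. [r3c3∈{2}] r3c3 has the single candidate 2 ⇒ r3c3=2.
Step 3. [r3c1∈{1}] only 1 remains possible at r3c1. So r3c1=1.
Step 4. [r1c4∈{3}] only 3 remains possible at r1c4 ⇒ r1c4=3.
Step 5. [r4c4∈{1}] r4c4 has the single candidate 1. So r4c4=1.
Step 6. [r2c4∈{2}] r2c4 is down to just 2 ⇒ r2c4=2.
Step 7. [r4c1∈{2}] only 2 remains possible at r4c1. So r4c1=2.
Step 8. [r2c2∈{1}] r2c2's peers cover all but 1, so r2c2=1.
Step 9. [r2c1∈{3}] nothing but 3 survives at r2c1, so r2c1=3.
Step 10. [r2c3∈{4}] r2c3's peers cover all but 4, so r2c3=4.

Answer: 4 2 1 3 / 3 1 4 2 / 1 3 2 4 / 2 4 3 1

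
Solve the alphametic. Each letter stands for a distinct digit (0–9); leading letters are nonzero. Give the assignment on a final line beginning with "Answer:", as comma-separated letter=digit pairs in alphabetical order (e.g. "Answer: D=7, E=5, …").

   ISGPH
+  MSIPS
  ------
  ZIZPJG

Step 1. [col 1: H + S ≡ G (mod 10)] no forcing yet in column 1 (carry-in 0); S=5 is free and consistent — try it, so S=5.
Step 2. [col 1: H + S ≡ G (mod 10)] column 1 (H + S ≡ G (mod 10), carry-in 0) doesn't pin G yet; pick G=8 and continue. So G=8.
Step 3. [Z] adding two 5-digit numbers gives at most 5+1 digits, and here it does — Z is that final carry and must be 1, so Z=1.
Step 4. [col 1: H + S ≡ G (mod 10)] from column 1 (S=5, G=8, carry-in 0, digits 1,5,8 already taken and all letters distinct): H must equal 3, so H=3.
Step 5. [col 2: P + P ≡ J (mod 10)] several values work for J in column 2 (P + P ≡ J (mod 10), carry-in 0); try J=2 ⇒ J=2.
Step 6. [col 2: P + P ≡ J (mod 10)] in column 2 we have P+P≡J with carry-in 0; given J=2 and digits 1,2,3,5,8 already taken and all letters distinct, that pins P to 6 ⇒ P=6.
Step 7. [col 3: G + I ≡ P (mod 10)] column 3 reads G+I+carry(1)=P with G=8, P=6; with digits 1,2,3,5,6,8 already taken and all letters distinct, the only value for I is 7. So I=7.
Step 8. [col 5: I + M ≡ I (mod 10)] column 5 reads I+M+carry(1)=I with I=7; with digits 1,2,3,5,6,7,8 already taken and all letters distinct, the only value for M is 9. So M=9.

Answer: G=8, H=3, I=7, J=2, M=9, P=6, S=5, Z=1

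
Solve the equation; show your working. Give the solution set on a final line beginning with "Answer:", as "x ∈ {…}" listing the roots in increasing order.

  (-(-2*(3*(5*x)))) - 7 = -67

Step 1. [(-(-2*(3*(5*x)))) - 7 = -67] peel the -7: add 7 from each side, so sub: -(-2*(3*(5*x))) = -60.
Step 2. [-(-2*(3*(5*x))) = -60] flip signs both sides ⇒ neg: -2*(3*(5*x)) = 60.
Step 3. [-2*(3*(5*x)) = 60] LHS = -2·(…); ÷-2 both sides ⇒ div: 3*(5*x) = -30.
Step 4. [3*(5*x) = -30] leading coefficient 3: divide by 3, so div: 5*x = -10.
Step 5. [5*x = -10] 5·(inner) — divide through by 5 ⇒ div: x = -2.

Answer: x ∈ {-2}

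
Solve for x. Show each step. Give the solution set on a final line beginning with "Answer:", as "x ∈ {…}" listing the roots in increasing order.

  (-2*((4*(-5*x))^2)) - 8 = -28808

Step 1. [(-2*((4*(-5*x))^2)) - 8 = -28808] -2 divides every term; factor it out. So factor: ((4*(-5*x))^2) + 4 = 14404.
Step 2. [((4*(-5*x))^2) + 4 = 14404] peel the +4: subtract 4 from each side ⇒ sub: (4*(-5*x))^2 = 14400.
Step 3. [(4*(-5*x))^2 = 14400] √ both sides: 14400 ≥ 0 gives two branches ⇒ sqrt: 4*(-5*x) = 120 or -120.
Step 4. [4*(-5*x) = 120 or -120] divide by the outer 4. So div: -5*x = 30 or -30.
Step 5. [-5*x = 30 or -30] -5 out front; divide by -5, so div: x = -6 or 6.

Answer: x ∈ {-6, 6}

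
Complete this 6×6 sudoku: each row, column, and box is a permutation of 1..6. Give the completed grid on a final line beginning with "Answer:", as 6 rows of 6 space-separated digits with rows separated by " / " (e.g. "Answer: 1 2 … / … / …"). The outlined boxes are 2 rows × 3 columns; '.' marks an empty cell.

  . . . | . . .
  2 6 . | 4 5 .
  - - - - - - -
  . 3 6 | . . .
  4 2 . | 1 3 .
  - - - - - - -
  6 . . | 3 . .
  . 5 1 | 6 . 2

Step 1. [r5c6∈{1,4,5}] r5c6 is the only open cell in row 5 admitting 5. So r5c6=5.
Step 2. [r1c2∈{1,4}] 1 has one home in col 2: r1c2, so r1c2=1.
Step 3. [r2c3∈{3}] r2c3 is down to just 3. So r2c3=3.
Step 4. [r6c5∈{4}] r6c5 has the single candidate 4. So r6c5=4.
Step 5. [r1c1∈{5}] r1c1 has the single candidate 5. So r1c1=5.
Step 6. [r1c5∈{2,6}] in col 5, 6 fits only at r1c5 ⇒ r1c5=6.
Step 7. [r5c2∈{4}] r5c2 is down to just 4 ⇒ r5c2=4.
Step 8. [r1c4∈{2}] r1c4's peers cover all but 2, so r1c4=2.
Step 9. [r4c6∈{6}] nothing but 6 survives at r4c6 ⇒ r4c6=6.
Step 10. [r1c3∈{4}] r1c3 is down to just 4 ⇒ r1c3=4.
Step 11. [r2c6∈{1}] r2c6 has the single candidate 1. So r2c6=1.
Step 12. [r3c1∈{1}] only 1 remains possible at r3c1 ⇒ r3c1=1.
Step 13. [r4c3∈{5}] r4c3 is down to just 5 ⇒ r4c3=5.
Step 14. [r3c6∈{4}] r3c6 has the single candidate 4, so r3c6=4.
Step 15. [r5c3∈{2}] r5c3 has the single candidate 2, so r5c3=2.
Step 16. [r3c4∈{5}] r3c4 is down to just 5, so r3c4=5.
Step 17. [r6c1∈{3}] r6c1 has the single candidate 3, so r6c1=3.
Step 18. [r1c6∈{3}] r1c6 has the single candidate 3, so r1c6=3.
Step 19. [r5c5∈{1}] r5c5 is down to just 1, so r5c5=1.
Step 20. [r3c5∈{2}] r3c5 is down to just 2. So r3c5=2.

Answer: 5 1 4 2 6 3 / 2 6 3 4 5 1 / 1 3 6 5 2 4 / 4 2 5 1 3 6 / 6 4 2 3 1 5 / 3 5 1 6 4 2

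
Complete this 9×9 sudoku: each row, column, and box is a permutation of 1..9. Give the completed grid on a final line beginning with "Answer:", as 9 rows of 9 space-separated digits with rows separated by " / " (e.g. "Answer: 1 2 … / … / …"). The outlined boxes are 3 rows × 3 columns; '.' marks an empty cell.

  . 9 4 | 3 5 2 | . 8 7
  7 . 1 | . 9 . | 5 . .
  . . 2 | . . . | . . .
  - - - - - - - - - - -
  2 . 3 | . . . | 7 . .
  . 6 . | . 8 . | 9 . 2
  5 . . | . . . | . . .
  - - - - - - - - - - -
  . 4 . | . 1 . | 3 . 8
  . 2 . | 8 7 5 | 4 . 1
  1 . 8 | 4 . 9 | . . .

Step 1. [r7c6∈{6}] nothing but 6 survives at r7c6, so r7c6=6.
Step 2. [r2c4∈{6}] r2c4's peers cover all but 6. So r2c4=6.
Step 3. [r3c5∈{4}] r3c5's peers cover all but 4 ⇒ r3c5=4.
Step 4. [r5c3∈{7}] only 7 remains possible at r5c3. So r5c3=7.
Step 5. [r3c1∈{3,6,8}] col 1 places 8 nowhere but r3c1, so r3c1=8.
Step 6. [r2c2∈{3}] r2c2's peers cover all but 3. So r2c2=3.
Step 7. [r9c7∈{2,6}] in col 7, 2 fits only at r9c7. So r9c7=2.
Step 8. [r1c7∈{1,6}] in row 1, 1 fits only at r1c7, so r1c7=1.
Step 9. [r7c1∈{9}] r7c1 has the single candidate 9, so r7c1=9.
Step 10. [r6c5∈{2,3,6}] in col 5, 2 fits only at r6c5 ⇒ r6c5=2.
Step 11. [r3c9∈{3,6,9}] 9 has one home in col 9: r3c9 ⇒ r3c9=9.
Step 12. [r6c9∈{3,4,6}] col 9 places 3 nowhere but r6c9, so r6c9=3.
Step 13. [r4c4∈{1,5,9}] row 4 places 9 nowhere but r4c4. So r4c4=9.
Step 14. [r5c1∈{4}] r5c1 is down to just 4, so r5c1=4.
Step 15. [r7c3∈{5}] r7c3 has the single candidate 5, so r7c3=5.
Step 16. [r4c5∈{6}] nothing but 6 survives at r4c5. So r4c5=6.
Step 17. [r9c9∈{5,6}] col 9 places 6 nowhere but r9c9 ⇒ r9c9=6.
Step 18. [r4c9∈{4,5}] across col 9, 5 lands solely at r4c9 ⇒ r4c9=5.
Step 19. [r5c8∈{1}] r5c8 has the single candidate 1 ⇒ r5c8=1.
Step 20. [r4c8∈{4}] r4c8's peers cover all but 4 ⇒ r4c8=4.
Step 21. [r4c6∈{1}] r4c6 is down to just 1 ⇒ r4c6=1.
Step 22. [r3c7∈{6}] r3c7 is down to just 6, so r3c7=6.
Step 23. [r3c6∈{7}] nothing but 7 survives at r3c6, so r3c6=7.
Step 24. [r8c3∈{6}] only 6 remains possible at r8c3 ⇒ r8c3=6.
Step 25. [r6c7∈{8}] r6c7 has the single candidate 8. So r6c7=8.
Step 26. [r9c2∈{7}] r9c2 is down to just 7, so r9c2=7.
Step 27. [r3c8∈{3}] r3c8 is down to just 3 ⇒ r3c8=3.
Step 28. [r9c8∈{5}] r9c8 has the single candidate 5. So r9c8=5.
Step 29. [r6c2∈{1}] r6c2 has the single candidate 1, so r6c2=1.
Step 30. [r3c2∈{5}] r3c2 has the single candidate 5. So r3c2=5.
Step 31. [r8c8∈{9}] nothing but 9 survives at r8c8 ⇒ r8c8=9.
Step 32. [r5c4∈{5}] r5c4 has the single candidate 5, so r5c4=5.
Step 33. [r3c4∈{1}] r3c4's peers cover all but 1. So r3c4=1.
Step 34. [r8c1∈{3}] r8c1 has the single candidate 3. So r8c1=3.
Step 35. [r5c6∈{3}] only 3 remains possible at r5c6. So r5c6=3.
Step 36. [r6c8∈{6}] r6c8 has the single candidate 6, so r6c8=6.
Step 37. [r7c8∈{7}] r7c8's peers cover all but 7. So r7c8=7.
Step 38. [r6c4∈{7}] r6c4 is down to just 7. So r6c4=7.
Step 39. [r1c1∈{6}] r1c1 has the single candidate 6. So r1c1=6.
Step 40. [r2c6∈{8}] r2c6 is down to just 8, so r2c6=8.
Step 41. [r2c9∈{4}] r2c9 has the single candidate 4, so r2c9=4.
Step 42. [r6c6∈{4}] r6c6's peers cover all but 4. So r6c6=4.
Step 43. [r9c5∈{3}] r9c5 is down to just 3 ⇒ r9c5=3.
Step 44. [r4c2∈{8}] r4c2's peers cover all but 8, so r4c2=8.
Step 45. [r2c8∈{2}] nothing but 2 survives at r2c8. So r2c8=2.
Step 46. [r6c3∈{9}] r6c3's peers cover all but 9. So r6c3=9.
Step 47. [r7c4∈{2}] r7c4 is down to just 2 ⇒ r7c4=2.

Answer: 6 9 4 3 5 2 1 8 7 / 7 3 1 6 9 8 5 2 4 / 8 5 2 1 4 7 6 3 9 / 2 8 3 9 6 1 7 4 5 / 4 6 7 5 8 3 9 1 2 / 5 1 9 7 2 4 8 6 3 / 9 4 5 2 1 6 3 7 8 / 3 2 6 8 7 5 4 9 1 / 1 7 8 4 3 9 2 5 6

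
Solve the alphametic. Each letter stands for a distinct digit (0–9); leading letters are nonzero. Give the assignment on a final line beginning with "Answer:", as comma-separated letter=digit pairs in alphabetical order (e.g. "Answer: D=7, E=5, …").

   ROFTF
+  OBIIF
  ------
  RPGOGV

Step 1. [col 1: F + F ≡ V (mod 10)] V=6 is one option consistent with column 1 (F + F ≡ V (mod 10), carry-in 0) — take it, so V=6.
Step 2. [R] the sum has 6 digits but both addends have 5; that extra leading digit R is the final carry, namely 1, so R=1.
Step 3. [col 1: F + F ≡ V (mod 10)] column 1 (F + F ≡ V (mod 10), carry-in 0) doesn't pin F yet; pick F=3 and continue, so F=3.
Step 4. [col 2: T + I ≡ G (mod 10)] no forcing yet in column 2 (carry-in 0); T=2 is free and consistent — try it ⇒ T=2.
Step 5. [col 2: T + I ≡ G (mod 10)] no forcing yet in column 2 (carry-in 0); I=5 is free and consistent — try it. So I=5.
Step 6. [col 2: T + I ≡ G (mod 10)] column 2 reads T+I+carry(0)=G with T=2, I=5; with digits 1,2,3,5,6 already taken and all letters distinct, the only value for G is 7, so G=7.
Step 7. [col 3: F + I ≡ O (mod 10)] in column 3 we have F+I≡O with carry-in 0; given F=3, I=5 and digits 1,2,3,5,6,7 already taken and all letters distinct, that pins O to 8 ⇒ O=8.
Step 8. [col 4: O + B ≡ G (mod 10)] column 4: given O=8, G=7, carry-in 0, and digits 1,2,3,5,6,7,8 already taken and all letters distinct, O+B≡G (mod 10) forces B=9 ⇒ B=9.
Step 9. [col 5: R + O ≡ P (mod 10)] in column 5 we have R+O≡P with carry-in 1; given R=1, O=8 and digits 1,2,3,5,6,7,8,9 already taken and all letters distinct, that pins P to 0. So P=0.

Answer: B=9, F=3, G=7, I=5, O=8, P=0, R=1, T=2, V=6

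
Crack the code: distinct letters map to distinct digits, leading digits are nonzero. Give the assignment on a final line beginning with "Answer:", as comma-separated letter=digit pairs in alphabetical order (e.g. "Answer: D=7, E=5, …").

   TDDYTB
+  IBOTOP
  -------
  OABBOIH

Step 1. [O] O is the leading digit of a 7-digit sum of two 6-digit numbers; the final carry is exactly 1, so O=1.
Step 2. [col 1: B + P ≡ H (mod 10)] several values work for P in column 1 (B + P ≡ H (mod 10), carry-in 0); try P=4, so P=4.
Step 3. [col 1: B + P ≡ H (mod 10)] H=6 is one option consistent with column 1 (B + P ≡ H (mod 10), carry-in 0) — take it. So H=6.
Step 4. [col 1: B + P ≡ H (mod 10)] column 1 reads B+P+carry(0)=H with P=4, H=6; with digits 1,4,6 already taken and all letters distinct, the only value for B is 2 ⇒ B=2.
Step 5. [col 2: T + O ≡ I (mod 10)] no forcing yet in column 2 (carry-in 0); T=8 is free and consistent — try it ⇒ T=8.
Step 6. [col 2: T + O ≡ I (mod 10)] from column 2 (T=8, O=1, carry-in 0, digits 1,2,4,6,8 already taken and all letters distinct): I must equal 9 ⇒ I=9.
Step 7. [col 3: Y + T ≡ O (mod 10)] in column 3 we have Y+T≡O with carry-in 0; given T=8, O=1 and digits 1,2,4,6,8,9 already taken and all letters distinct, that pins Y to 3, so Y=3.
Step 8. [col 4: D + O ≡ B (mod 10)] column 4: given O=1, B=2, carry-in 1, and digits 1,2,3,4,6,8,9 already taken and all letters distinct, D+O≡B (mod 10) forces D=0 ⇒ D=0.
Step 9. [col 6: T + I ≡ A (mod 10)] from column 6 (T=8, I=9, carry-in 0, digits 0,1,2,3,4,6,8,9 already taken and all letters distinct): A must equal 7 ⇒ A=7.

Answer: A=7, B=2, D=0, H=6, I=9, O=1, P=4, T=8, Y=3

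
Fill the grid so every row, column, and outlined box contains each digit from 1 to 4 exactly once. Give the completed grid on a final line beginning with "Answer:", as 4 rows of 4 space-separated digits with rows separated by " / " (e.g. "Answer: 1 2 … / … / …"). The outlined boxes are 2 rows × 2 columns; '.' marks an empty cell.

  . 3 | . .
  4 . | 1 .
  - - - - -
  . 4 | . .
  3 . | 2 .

Step 1. [r2c2∈{2}] r2c2 is down to just 2, so r2c2=2.
Step 2. [r4c4∈{1,4}] across row 4, 4 lands solely at r4c4. So r4c4=4.
Step 3. [r3c4∈{1,3}] across col 4, 1 lands solely at r3c4 ⇒ r3c4=1.
Step 4. [r3c1∈{2}] nothing but 2 survives at r3c1. So r3c1=2.
Step 5. [r2c4∈{3}] r2c4 is down to just 3 ⇒ r2c4=3.
Step 6. [r3c3∈{3}] nothing but 3 survives at r3c3 ⇒ r3c3=3.
Step 7. [r4c2∈{1}] nothing but 1 survives at r4c2. So r4c2=1.
Step 8. [r1c4∈{2}] r1c4 is down to just 2. So r1c4=2.
Step 9. [r1c3∈{4}] only 4 remains possible at r1c3, so r1c3=4.
Step 10. [r1c1∈{1}] only 1 remains possible at r1c1. So r1c1=1.

Answer: 1 3 4 2 / 4 2 1 3 / 2 4 3 1 / 3 1 2 4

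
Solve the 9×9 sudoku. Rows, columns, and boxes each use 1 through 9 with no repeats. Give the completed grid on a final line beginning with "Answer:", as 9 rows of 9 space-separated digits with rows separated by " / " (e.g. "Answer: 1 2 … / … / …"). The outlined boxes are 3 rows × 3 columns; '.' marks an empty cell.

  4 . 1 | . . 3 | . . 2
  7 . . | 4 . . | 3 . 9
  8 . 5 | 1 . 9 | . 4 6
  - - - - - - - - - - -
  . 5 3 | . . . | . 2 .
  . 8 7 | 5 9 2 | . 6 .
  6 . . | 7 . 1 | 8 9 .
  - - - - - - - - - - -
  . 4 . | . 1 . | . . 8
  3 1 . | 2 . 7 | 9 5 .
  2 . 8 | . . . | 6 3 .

Step 1. [r8c5∈{4,6,8}] across row 8, 8 lands solely at r8c5 ⇒ r8c5=8.
Step 2. [r3c7∈{7}] r3c7 is down to just 7. So r3c7=7.
Step 3. [r9c9∈{1,4,7}] r9c9 is the only open cell in row 9 admitting 1, so r9c9=1.
Step 4. [r7c3∈{6,9}] across col 3, 9 lands solely at r7c3 ⇒ r7c3=9.
Step 5. [r8c9∈{4}] r8c9's peers cover all but 4 ⇒ r8c9=4.
Step 6. [r6c2∈{2}] r6c2 is down to just 2, so r6c2=2.
Step 7. [r2c2∈{6}] nothing but 6 survives at r2c2, so r2c2=6.
Step 8. [r6c5∈{3,4}] 3 has one home in col 5: r6c5, so r6c5=3.
Step 9. [r1c8∈{8}] r1c8 has the single candidate 8, so r1c8=8.
Step 10. [r1c4∈{6}] only 6 remains possible at r1c4 ⇒ r1c4=6.
Step 11. [r2c6∈{5,8}] r2c6 is the only open cell in row 2 admitting 8. So r2c6=8.
Step 12. [r2c5∈{2,5}] 5 has one home in row 2: r2c5 ⇒ r2c5=5.
Step 13. [r5c7∈{1,4}] across row 5, 4 lands solely at r5c7. So r5c7=4.
Step 14. [r4c5∈{4,6}] col 5 places 6 nowhere but r4c5, so r4c5=6.
Step 15. [r9c6∈{4,5}] across row 9, 5 lands solely at r9c6, so r9c6=5.
Step 16. [r4c7∈{1}] r4c7 has the single candidate 1. So r4c7=1.
Step 17. [r3c5∈{2}] only 2 remains possible at r3c5. So r3c5=2.
Step 18. [r5c1∈{1}] nothing but 1 survives at r5c1. So r5c1=1.
Step 19. [r9c2∈{7}] r9c2's peers cover all but 7 ⇒ r9c2=7.
Step 20. [r9c5∈{4}] r9c5 has the single candidate 4. So r9c5=4.
Step 21. [r7c4∈{3}] nothing but 3 survives at r7c4, so r7c4=3.
Step 22. [r5c9∈{3}] r5c9 has the single candidate 3. So r5c9=3.
Step 23. [r4c6∈{4}] nothing but 4 survives at r4c6. So r4c6=4.
Step 24. [r4c9∈{7}] r4c9's peers cover all but 7 ⇒ r4c9=7.
Step 25. [r1c5∈{7}] only 7 remains possible at r1c5, so r1c5=7.
Step 26. [r4c4∈{8}] r4c4's peers cover all but 8. So r4c4=8.
Step 27. [r1c2∈{9}] nothing but 9 survives at r1c2 ⇒ r1c2=9.
Step 28. [r6c9∈{5}] r6c9 has the single candidate 5, so r6c9=5.
Step 29. [r3c2∈{3}] r3c2 is down to just 3, so r3c2=3.
Step 30. [r2c3∈{2}] only 2 remains possible at r2c3 ⇒ r2c3=2.
Step 31. [r4c1∈{9}] only 9 remains possible at r4c1 ⇒ r4c1=9.
Step 32. [r7c1∈{5}] r7c1 is down to just 5, so r7c1=5.
Step 33. [r9c4∈{9}] only 9 remains possible at r9c4 ⇒ r9c4=9.
Step 34. [r7c8∈{7}] nothing but 7 survives at r7c8. So r7c8=7.
Step 35. [r8c3∈{6}] r8c3 has the single candidate 6, so r8c3=6.
Step 36. [r2c8∈{1}] r2c8's peers cover all but 1. So r2c8=1.
Step 37. [r7c7∈{2}] nothing but 2 survives at r7c7. So r7c7=2.
Step 38. [r7c6∈{6}] r7c6 has the single candidate 6. So r7c6=6.
Step 39. [r1c7∈{5}] nothing but 5 survives at r1c7 ⇒ r1c7=5.
Step 40. [r6c3∈{4}] r6c3's peers cover all but 4 ⇒ r6c3=4.

Answer: 4 9 1 6 7 3 5 8 2 / 7 6 2 4 5 8 3 1 9 / 8 3 5 1 2 9 7 4 6 / 9 5 3 8 6 4 1 2 7 / 1 8 7 5 9 2 4 6 3 / 6 2 4 7 3 1 8 9 5 / 5 4 9 3 1 6 2 7 8 / 3 1 6 2 8 7 9 5 4 / 2 7 8 9 4 5 6 3 1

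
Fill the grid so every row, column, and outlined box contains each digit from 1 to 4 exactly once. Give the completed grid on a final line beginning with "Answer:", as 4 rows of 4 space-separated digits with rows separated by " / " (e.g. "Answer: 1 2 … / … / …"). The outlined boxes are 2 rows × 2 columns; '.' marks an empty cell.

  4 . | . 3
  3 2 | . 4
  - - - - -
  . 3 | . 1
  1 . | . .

Step 1. [r1c3∈{1,2}] row 1 places 2 nowhere but r1c3 ⇒ r1c3=2.
Step 2. [r3c3∈{4}] nothing but 4 survives at r3c3. So r3c3=4.
Step 3. [r3c1∈{2}] nothing but 2 survives at r3c1. So r3c1=2.
Step 4. [r1c2∈{1}] only 1 remains possible at r1c2. So r1c2=1.
Step 5. [r4c4∈{2}] r4c4 is down to just 2 ⇒ r4c4=2.
Step 6. [r4c2∈{4}] nothing but 4 survives at r4c2. So r4c2=4.
Step 7. [r4c3∈{3}] nothing but 3 survives at r4c3, so r4c3=3.
Step 8. [r2c3∈{1}] r2c3 is down to just 1, so r2c3=1.

Answer: 4 1 2 3 / 3 2 1 4 / 2 3 4 1 / 1 4 3 2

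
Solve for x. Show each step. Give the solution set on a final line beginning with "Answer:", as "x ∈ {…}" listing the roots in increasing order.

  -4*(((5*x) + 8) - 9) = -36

Step 1. [-4*(((5*x) + 8) - 9) = -36] -4 out front; divide by -4 ⇒ div: ((5*x) + 8) - 9 = 9.
Step 2. [((5*x) + 8) - 9 = 9] peel the -9: add 9 from each side. So sub: (5*x) + 8 = 18.
Step 3. [(5*x) + 8 = 18] 8 comes off first (subtract 8), so sub: 5*x = 10.
Step 4. [5*x = 10] 5·(inner) — divide through by 5 ⇒ div: x = 2.

Answer: x ∈ {2}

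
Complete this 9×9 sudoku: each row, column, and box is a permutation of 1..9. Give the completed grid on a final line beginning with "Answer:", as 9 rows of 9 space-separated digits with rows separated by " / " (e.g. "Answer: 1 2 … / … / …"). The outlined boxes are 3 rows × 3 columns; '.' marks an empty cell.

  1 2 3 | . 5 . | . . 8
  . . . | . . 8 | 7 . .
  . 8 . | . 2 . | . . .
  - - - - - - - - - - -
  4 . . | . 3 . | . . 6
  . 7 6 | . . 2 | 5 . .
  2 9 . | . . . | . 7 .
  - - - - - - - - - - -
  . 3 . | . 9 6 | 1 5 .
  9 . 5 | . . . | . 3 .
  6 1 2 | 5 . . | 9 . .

Step 1. [r8c2∈{4}] r8c2's peers cover all but 4. So r8c2=4.
Step 2. [r8c7∈{2,6,8}] across row 8, 6 lands solely at r8c7, so r8c7=6.
Step 3. [r1c7∈{4}] r1c7 is down to just 4. So r1c7=4.
Step 4. [r3c7∈{3}] r3c7's peers cover all but 3, so r3c7=3.
Step 5. [r6c7∈{8}] only 8 remains possible at r6c7. So r6c7=8.
Step 6. [r6c3∈{1}] r6c3's peers cover all but 1, so r6c3=1.
Step 7. [r2c2∈{5,6}] 6 has one home in col 2: r2c2 ⇒ r2c2=6.
Step 8. [r4c3∈{8}] r4c3 is down to just 8 ⇒ r4c3=8.
Step 9. [r7c3∈{7}] only 7 remains possible at r7c3 ⇒ r7c3=7.
Step 10. [r3c1∈{5,7}] across col 1, 7 lands solely at r3c1 ⇒ r3c1=7.
Step 11. [r3c9∈{1,5,9}] row 3 places 5 nowhere but r3c9, so r3c9=5.
Step 12. [r2c4∈{1,3,4,9}] across row 2, 3 lands solely at r2c4, so r2c4=3.
Step 13. [r9c8∈{4,8}] 8 has one home in col 8: r9c8. So r9c8=8.
Step 14. [r5c8∈{1,4,9}] 4 has one home in col 8: r5c8. So r5c8=4.
Step 15. [r9c6∈{3,4,7}] 3 has one home in row 9: r9c6 ⇒ r9c6=3.
Step 16. [r6c6∈{4,5}] across row 6, 5 lands solely at r6c6 ⇒ r6c6=5.
Step 17. [r3c6∈{1,4,9}] r3c6 is the only open cell in col 6 admitting 4. So r3c6=4.
Step 18. [r2c5∈{1}] r2c5 has the single candidate 1. So r2c5=1.
Step 19. [r5c9∈{1,3,9}] in col 9, 1 fits only at r5c9, so r5c9=1.
Step 20. [r4c8∈{2,9}] in box 6, 9 fits only at r4c8, so r4c8=9.
Step 21. [r5c4∈{8,9}] 9 has one home in row 5: r5c4, so r5c4=9.
Step 22. [r3c4∈{6}] r3c4's peers cover all but 6, so r3c4=6.
Step 23. [r1c4∈{7}] r1c4's peers cover all but 7, so r1c4=7.
Step 24. [r6c4∈{4}] r6c4 has the single candidate 4, so r6c4=4.
Step 25. [r4c4∈{1}] r4c4 is down to just 1 ⇒ r4c4=1.
Step 26. [r2c9∈{2,9}] 9 has one home in col 9: r2c9 ⇒ r2c9=9.
Step 27. [r9c5∈{4,7}] r9c5 is the only open cell in col 5 admitting 4 ⇒ r9c5=4.
Step 28. [r8c5∈{7,8}] r8c5 is the only open cell in col 5 admitting 7 ⇒ r8c5=7.
Step 29. [r8c4∈{2,8}] r8c4 is the only open cell in row 8 admitting 8 ⇒ r8c4=8.
Step 30. [r7c9∈{2,4}] 4 has one home in row 7: r7c9, so r7c9=4.
Step 31. [r8c9∈{2}] only 2 remains possible at r8c9, so r8c9=2.
Step 32. [r7c4∈{2}] r7c4's peers cover all but 2 ⇒ r7c4=2.
Step 33. [r4c6∈{7}] only 7 remains possible at r4c6 ⇒ r4c6=7.
Step 34. [r2c3∈{4}] r2c3's peers cover all but 4, so r2c3=4.
Step 35. [r3c8∈{1}] r3c8's peers cover all but 1 ⇒ r3c8=1.
Step 36. [r9c9∈{7}] r9c9 is down to just 7 ⇒ r9c9=7.
Step 37. [r4c2∈{5}] r4c2's peers cover all but 5 ⇒ r4c2=5.
Step 38. [r8c6∈{1}] r8c6's peers cover all but 1, so r8c6=1.
Step 39. [r4c7∈{2}] nothing but 2 survives at r4c7. So r4c7=2.
Step 40. [r1c6∈{9}] r1c6 is down to just 9, so r1c6=9.
Step 41. [r5c1∈{3}] r5c1 has the single candidate 3 ⇒ r5c1=3.
Step 42. [r6c5∈{6}] r6c5 is down to just 6 ⇒ r6c5=6.
Step 43. [r7c1∈{8}] nothing but 8 survives at r7c1 ⇒ r7c1=8.
Step 44. [r5c5∈{8}] r5c5 is down to just 8, so r5c5=8.
Step 45. [r1c8∈{6}] r1c8 has the single candidate 6, so r1c8=6.
Step 46. [r2c1∈{5}] r2c1 is down to just 5 ⇒ r2c1=5.
Step 47. [r6c9∈{3}] only 3 remains possible at r6c9, so r6c9=3.
Step 48. [r3c3∈{9}] r3c3 has the single candidate 9, so r3c3=9.
Step 49. [r2c8∈{2}] nothing but 2 survives at r2c8 ⇒ r2c8=2.

Answer: 1 2 3 7 5 9 4 6 8 / 5 6 4 3 1 8 7 2 9 / 7 8 9 6 2 4 3 1 5 / 4 5 8 1 3 7 2 9 6 / 3 7 6 9 8 2 5 4 1 / 2 9 1 4 6 5 8 7 3 / 8 3 7 2 9 6 1 5 4 / 9 4 5 8 7 1 6 3 2 / 6 1 2 5 4 3 9 8 7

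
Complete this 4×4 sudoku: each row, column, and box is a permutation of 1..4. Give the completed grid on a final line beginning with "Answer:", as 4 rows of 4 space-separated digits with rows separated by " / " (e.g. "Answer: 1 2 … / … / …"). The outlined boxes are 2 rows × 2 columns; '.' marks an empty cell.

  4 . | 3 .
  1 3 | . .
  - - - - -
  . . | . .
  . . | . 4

Step 1. [r1c2∈{2}] nothing but 2 survives at r1c2. So r1c2=2.
Step 2. [r3c4∈{1,2,3}] r3c4 is the only open cell in col 4 admitting 3. So r3c4=3.
Step 3. [r3c1∈{2}] r3c1 is down to just 2. So r3c1=2.
Step 4. [r4c3∈{1,2}] 2 has one home in row 4: r4c3. So r4c3=2.
Step 5. [r4c2∈{1}] r4c2 has the single candidate 1, so r4c2=1.
Step 6. [r2c4∈{2}] r2c4 has the single candidate 2. So r2c4=2.
Step 7. [r1c4∈{1}] r1c4's peers cover all but 1, so r1c4=1.
Step 8. [r3c3∈{1}] r3c3 has the single candidate 1 ⇒ r3c3=1.
Step 9. [r2c3∈{4}] nothing but 4 survives at r2c3, so r2c3=4.
Step 10. [r3c2∈{4}] only 4 remains possible at r3c2. So r3c2=4.
Step 11. [r4c1∈{3}] r4c1 has the single candidate 3. So r4c1=3.

Answer: 4 2 3 1 / 1 3 4 2 / 2 4 1 3 / 3 1 2 4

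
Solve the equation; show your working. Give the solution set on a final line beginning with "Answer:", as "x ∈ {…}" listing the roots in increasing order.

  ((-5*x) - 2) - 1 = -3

Step 1. [((-5*x) - 2) - 1 = -3] 1 comes off first (add 1). So sub: (-5*x) - 2 = -2.
Step 2. [(-5*x) - 2 = -2] add 2: x sits inside (… - 2) ⇒ sub: -5*x = 0.
Step 3. [-5*x = 0] leading coefficient -5: divide by -5. So div: x = 0.

Answer: x ∈ {0}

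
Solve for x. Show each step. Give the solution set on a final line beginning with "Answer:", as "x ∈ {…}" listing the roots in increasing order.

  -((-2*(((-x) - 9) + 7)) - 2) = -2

Step 1. [-((-2*(((-x) - 9) + 7)) - 2) = -2] flip signs both sides, so neg: (-2*(((-x) - 9) + 7)) - 2 = 2.
Step 2. [(-2*(((-x) - 9) + 7)) - 2 = 2] -2 | LHS and -2 | 2: pull -2 out, so factor: (((-x) - 9) + 7) + 1 = -1.
Step 3. [(((-x) - 9) + 7) + 1 = -1] peel the +1: subtract 1 from each side, so sub: ((-x) - 9) + 7 = -2.
Step 4. [((-x) - 9) + 7 = -2] peel the +7: subtract 7 from each side, so sub: (-x) - 9 = -9.
Step 5. [(-x) - 9 = -9] add 9: x sits inside (… - 9). So sub: -x = 0.
Step 6. [-x = 0] leading − — multiply by −1, so neg: x = 0.

Answer: x ∈ {0}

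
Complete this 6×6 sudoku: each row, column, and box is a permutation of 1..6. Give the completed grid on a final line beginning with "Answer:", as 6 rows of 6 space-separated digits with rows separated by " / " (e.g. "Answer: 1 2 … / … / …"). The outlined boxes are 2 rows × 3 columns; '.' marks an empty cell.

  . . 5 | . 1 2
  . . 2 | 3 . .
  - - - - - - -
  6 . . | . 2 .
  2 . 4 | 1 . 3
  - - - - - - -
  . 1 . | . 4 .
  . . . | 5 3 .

Step 1. [r5c6∈{6}] r5c6 is down to just 6 ⇒ r5c6=6.
Step 2. [r6c1∈{4}] r6c1 is down to just 4, so r6c1=4.
Step 3. [r1c4∈{4,6}] col 4 places 6 nowhere but r1c4 ⇒ r1c4=6.
Step 4. [r2c6∈{4,5}] 4 has one home in box 2: r2c6. So r2c6=4.
Step 5. [r1c1∈{3}] r1c1 is down to just 3. So r1c1=3.
Step 6. [r3c2∈{3,5}] across col 2, 3 lands solely at r3c2 ⇒ r3c2=3.
Step 7. [r6c3∈{6}] r6c3 has the single candidate 6 ⇒ r6c3=6.
Step 8. [r3c6∈{5}] r3c6's peers cover all but 5 ⇒ r3c6=5.
Step 9. [r3c3∈{1}] nothing but 1 survives at r3c3 ⇒ r3c3=1.
Step 10. [r1c2∈{4}] r1c2's peers cover all but 4, so r1c2=4.
Step 11. [r6c6∈{1}] nothing but 1 survives at r6c6, so r6c6=1.
Step 12. [r2c5∈{5}] r2c5 is down to just 5 ⇒ r2c5=5.
Step 13. [r4c5∈{6}] r4c5 has the single candidate 6. So r4c5=6.
Step 14. [r5c1∈{5}] nothing but 5 survives at r5c1, so r5c1=5.
Step 15. [r2c1∈{1}] only 1 remains possible at r2c1. So r2c1=1.
Step 16. [r2c2∈{6}] nothing but 6 survives at r2c2 ⇒ r2c2=6.
Step 17. [r6c2∈{2}] nothing but 2 survives at r6c2, so r6c2=2.
Step 18. [r5c3∈{3}] r5c3's peers cover all but 3 ⇒ r5c3=3.
Step 19. [r4c2∈{5}] only 5 remains possible at r4c2, so r4c2=5.
Step 20. [r3c4∈{4}] r3c4 is down to just 4 ⇒ r3c4=4.
Step 21. [r5c4∈{2}] only 2 remains possible at r5c4 ⇒ r5c4=2.

Answer: 3 4 5 6 1 2 / 1 6 2 3 5 4 / 6 3 1 4 2 5 / 2 5 4 1 6 3 / 5 1 3 2 4 6 / 4 2 6 5 3 1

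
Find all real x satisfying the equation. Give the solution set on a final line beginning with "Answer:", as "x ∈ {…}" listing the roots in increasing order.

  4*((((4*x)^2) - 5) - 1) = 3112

Step 1. [4*((((4*x)^2) - 5) - 1) = 3112] divide by the outer 4, so div: (((4*x)^2) - 5) - 1 = 778.
Step 2. [(((4*x)^2) - 5) - 1 = 778] -1 is outermost — add 1 both sides, so sub: ((4*x)^2) - 5 = 779.
Step 3. [((4*x)^2) - 5 = 779] add 5: x sits inside (… - 5) ⇒ sub: (4*x)^2 = 784.
Step 4. [(4*x)^2 = 784] LHS squared, RHS 784 ≥ 0: apply √ (±) ⇒ sqrt: 4*x = 28 or -28.
Step 5. [4*x = 28 or -28] LHS = 4·(…); ÷4 both sides. So div: x = 7 or -7.

Answer: x ∈ {-7, 7}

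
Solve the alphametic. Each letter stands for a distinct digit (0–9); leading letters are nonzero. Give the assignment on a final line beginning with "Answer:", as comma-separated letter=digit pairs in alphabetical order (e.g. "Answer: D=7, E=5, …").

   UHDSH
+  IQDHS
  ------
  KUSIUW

Step 1. [col 1: H + S ≡ W (mod 10)] H=7 is one option consistent with column 1 (H + S ≡ W (mod 10), carry-in 0) — take it ⇒ H=7.
Step 2. [K] K is the leading digit of a 6-digit sum of two 5-digit numbers; the final carry is exactly 1, so K=1.
Step 3. [col 1: H + S ≡ W (mod 10)] column 1 (H + S ≡ W (mod 10), carry-in 0) doesn't pin W yet; pick W=2 and continue. So W=2.
Step 4. [col 1: H + S ≡ W (mod 10)] from column 1 (H=7, W=2, carry-in 0, digits 1,2,7 already taken and all letters distinct): S must equal 5, so S=5.
Step 5. [col 2: S + H ≡ U (mod 10)] in column 2 we have S+H≡U with carry-in 1; given S=5, H=7 and digits 1,2,5,7 already taken and all letters distinct, that pins U to 3, so U=3.
Step 6. [col 3: D + D ≡ I (mod 10)] column 3: given nothing yet, carry-in 1, and digits 1,2,3,5,7 already taken and all letters distinct, D+D≡I (mod 10) forces D=4, so D=4.
Step 7. [col 3: D + D ≡ I (mod 10)] column 3 reads D+D+carry(1)=I with D=4; with digits 1,2,3,4,5,7 already taken and all letters distinct, the only value for I is 9, so I=9.
Step 8. [col 4: H + Q ≡ S (mod 10)] from column 4 (H=7, S=5, carry-in 0, digits 1,2,3,4,5,7,9 already taken and all letters distinct): Q must equal 8. So Q=8.

Answer: D=4, H=7, I=9, K=1, Q=8, S=5, U=3, W=2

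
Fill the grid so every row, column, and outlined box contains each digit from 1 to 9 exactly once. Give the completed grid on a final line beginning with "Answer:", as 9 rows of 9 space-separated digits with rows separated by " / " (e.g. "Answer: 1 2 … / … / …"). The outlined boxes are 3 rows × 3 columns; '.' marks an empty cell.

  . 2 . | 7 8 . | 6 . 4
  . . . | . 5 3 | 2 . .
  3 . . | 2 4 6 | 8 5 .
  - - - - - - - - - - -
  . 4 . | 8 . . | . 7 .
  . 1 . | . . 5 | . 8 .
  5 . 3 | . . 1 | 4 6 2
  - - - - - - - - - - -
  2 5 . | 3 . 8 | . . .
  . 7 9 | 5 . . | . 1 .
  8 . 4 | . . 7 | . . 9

Step 1. [r6c4∈{9}] nothing but 9 survives at r6c4. So r6c4=9.
Step 2. [r8c1∈{6}] only 6 remains possible at r8c1. So r8c1=6.
Step 3. [r5c9∈{3}] r5c9 is down to just 3 ⇒ r5c9=3.
Step 4. [r8c5∈{2}] only 2 remains possible at r8c5, so r8c5=2.
Step 5. [r4c1∈{9}] nothing but 9 survives at r4c1 ⇒ r4c1=9.
Step 6. [r1c1∈{1}] only 1 remains possible at r1c1. So r1c1=1.
Step 7. [r3c3∈{7}] r3c3 has the single candidate 7. So r3c3=7.
Step 8. [r2c2∈{6,8,9}] in col 2, 6 fits only at r2c2. So r2c2=6.
Step 9. [r9c7∈{3,5}] r9c7 is the only open cell in row 9 admitting 5 ⇒ r9c7=5.
Step 10. [r2c9∈{1,7}] in row 2, 7 fits only at r2c9. So r2c9=7.
Step 11. [r7c5∈{1,6,9}] row 7 places 9 nowhere but r7c5 ⇒ r7c5=9.
Step 12. [r5c3∈{2,6}] across row 5, 2 lands solely at r5c3 ⇒ r5c3=2.
Step 13. [r9c5∈{1,6}] col 5 places 1 nowhere but r9c5 ⇒ r9c5=1.
Step 14. [r1c8∈{3,9}] in row 1, 3 fits only at r1c8, so r1c8=3.
Step 15. [r3c9∈{1}] nothing but 1 survives at r3c9. So r3c9=1.
Step 16. [r5c4∈{4,6}] in row 5, 4 fits only at r5c4 ⇒ r5c4=4.
Step 17. [r5c5∈{6,7}] r5c5 is the only open cell in row 5 admitting 6, so r5c5=6.
Step 18. [r8c6∈{4}] r8c6's peers cover all but 4. So r8c6=4.
Step 19. [r7c3∈{1}] nothing but 1 survives at r7c3. So r7c3=1.
Step 20. [r1c6∈{9}] nothing but 9 survives at r1c6. So r1c6=9.
Step 21. [r9c2∈{3}] r9c2 is down to just 3 ⇒ r9c2=3.
Step 22. [r8c7∈{3}] r8c7 is down to just 3, so r8c7=3.
Step 23. [r4c3∈{6}] r4c3 has the single candidate 6 ⇒ r4c3=6.
Step 24. [r6c5∈{7}] r6c5's peers cover all but 7. So r6c5=7.
Step 25. [r9c8∈{2}] r9c8 has the single candidate 2 ⇒ r9c8=2.
Step 26. [r4c5∈{3}] r4c5 has the single candidate 3. So r4c5=3.
Step 27. [r1c3∈{5}] only 5 remains possible at r1c3 ⇒ r1c3=5.
Step 28. [r8c9∈{8}] r8c9's peers cover all but 8, so r8c9=8.
Step 29. [r6c2∈{8}] nothing but 8 survives at r6c2 ⇒ r6c2=8.
Step 30. [r4c6∈{2}] only 2 remains possible at r4c6. So r4c6=2.
Step 31. [r3c2∈{9}] only 9 remains possible at r3c2. So r3c2=9.
Step 32. [r2c4∈{1}] r2c4 has the single candidate 1. So r2c4=1.
Step 33. [r4c7∈{1}] r4c7 has the single candidate 1 ⇒ r4c7=1.
Step 34. [r7c9∈{6}] r7c9's peers cover all but 6, so r7c9=6.
Step 35. [r7c8∈{4}] r7c8's peers cover all but 4, so r7c8=4.
Step 36. [r2c3∈{8}] nothing but 8 survives at r2c3 ⇒ r2c3=8.
Step 37. [r7c7∈{7}] r7c7 is down to just 7, so r7c7=7.
Step 38. [r5c1∈{7}] only 7 remains possible at r5c1 ⇒ r5c1=7.
Step 39. [r5c7∈{9}] r5c7 is down to just 9. So r5c7=9.
Step 40. [r9c4∈{6}] nothing but 6 survives at r9c4 ⇒ r9c4=6.
Step 41. [r2c8∈{9}] r2c8 is down to just 9. So r2c8=9.
Step 42. [r4c9∈{5}] r4c9 has the single candidate 5. So r4c9=5.
Step 43. [r2c1∈{4}] nothing but 4 survives at r2c1 ⇒ r2c1=4.

Answer: 1 2 5 7 8 9 6 3 4 / 4 6 8 1 5 3 2 9 7 / 3 9 7 2 4 6 8 5 1 / 9 4 6 8 3 2 1 7 5 / 7 1 2 4 6 5 9 8 3 / 5 8 3 9 7 1 4 6 2 / 2 5 1 3 9 8 7 4 6 / 6 7 9 5 2 4 3 1 8 / 8 3 4 6 1 7 5 2 9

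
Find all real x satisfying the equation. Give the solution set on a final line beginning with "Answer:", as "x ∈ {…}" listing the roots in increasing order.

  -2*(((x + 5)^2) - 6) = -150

Step 1. [-2*(((x + 5)^2) - 6) = -150] -2·(inner) — divide through by -2 ⇒ div: ((x + 5)^2) - 6 = 75.
Step 2. [((x + 5)^2) - 6 = 75] peel the -6: add 6 from each side, so sub: (x + 5)^2 = 81.
Step 3. [(x + 5)^2 = 81] √ both sides: 81 ≥ 0 gives two branches, so sqrt: x + 5 = 9 or -9.
Step 4. [x + 5 = 9 or -9] +5 is outermost — subtract 5 both sides, so sub: x = 4 or -14.

Answer: x ∈ {-14, 4}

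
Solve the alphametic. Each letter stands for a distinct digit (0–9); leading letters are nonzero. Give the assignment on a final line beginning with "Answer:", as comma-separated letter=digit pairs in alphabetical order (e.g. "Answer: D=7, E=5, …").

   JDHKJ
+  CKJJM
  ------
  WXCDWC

Step 1. [col 1: J + M ≡ C (mod 10)] no forcing yet in column 1 (carry-in 0); J=6 is free and consistent — try it ⇒ J=6.
Step 2. [col 1: J + M ≡ C (mod 10)] column 1 (J + M ≡ C (mod 10), carry-in 0) doesn't pin C yet; pick C=3 and continue ⇒ C=3.
Step 3. [W] the sum has 6 digits but both addends have 5; that extra leading digit W is the final carry, namely 1 ⇒ W=1.
Step 4. [col 1: J + M ≡ C (mod 10)] column 1: given J=6, C=3, carry-in 0, and digits 1,3,6 already taken and all letters distinct, J+M≡C (mod 10) forces M=7 ⇒ M=7.
Step 5. [col 2: K + J ≡ W (mod 10)] column 2 reads K+J+carry(1)=W with J=6, W=1; with digits 1,3,6,7 already taken and all letters distinct, the only value for K is 4 ⇒ K=4.
Step 6. [col 3: H + J ≡ D (mod 10)] H=2 is one option consistent with column 3 (H + J ≡ D (mod 10), carry-in 1) — take it ⇒ H=2.
Step 7. [col 3: H + J ≡ D (mod 10)] from column 3 (H=2, J=6, carry-in 1, digits 1,2,3,4,6,7 already taken and all letters distinct): D must equal 9. So D=9.
Step 8. [col 5: J + C ≡ X (mod 10)] in column 5 we have J+C≡X with carry-in 1; given J=6, C=3 and digits 1,2,3,4,6,7,9 already taken and all letters distinct, that pins X to 0 ⇒ X=0.

Answer: C=3, D=9, H=2, J=6, K=4, M=7, W=1, X=0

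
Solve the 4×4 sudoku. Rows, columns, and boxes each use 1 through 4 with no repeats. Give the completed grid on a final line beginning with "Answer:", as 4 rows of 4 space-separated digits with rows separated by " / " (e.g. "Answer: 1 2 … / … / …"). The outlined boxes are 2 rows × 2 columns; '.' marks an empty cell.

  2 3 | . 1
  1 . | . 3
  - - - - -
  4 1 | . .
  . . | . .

Step 1. [r3c4∈{2}] r3c4 has the single candidate 2 ⇒ r3c4=2.
Step 2. [r4c3∈{1,3,4}] row 4 places 1 nowhere but r4c3. So r4c3=1.
Step 3. [r2c2∈{4}] r2c2's peers cover all but 4. So r2c2=4.
Step 4. [r2c3∈{2}] r2c3's peers cover all but 2, so r2c3=2.
Step 5. [r4c2∈{2}] r4c2 has the single candidate 2 ⇒ r4c2=2.
Step 6. [r4c1∈{3}] nothing but 3 survives at r4c1. So r4c1=3.
Step 7. [r1c3∈{4}] nothing but 4 survives at r1c3 ⇒ r1c3=4.
Step 8. [r3c3∈{3}] r3c3 has the single candidate 3, so r3c3=3.
Step 9. [r4c4∈{4}] nothing but 4 survives at r4c4 ⇒ r4c4=4.

Answer: 2 3 4 1 / 1 4 2 3 / 4 1 3 2 / 3 2 1 4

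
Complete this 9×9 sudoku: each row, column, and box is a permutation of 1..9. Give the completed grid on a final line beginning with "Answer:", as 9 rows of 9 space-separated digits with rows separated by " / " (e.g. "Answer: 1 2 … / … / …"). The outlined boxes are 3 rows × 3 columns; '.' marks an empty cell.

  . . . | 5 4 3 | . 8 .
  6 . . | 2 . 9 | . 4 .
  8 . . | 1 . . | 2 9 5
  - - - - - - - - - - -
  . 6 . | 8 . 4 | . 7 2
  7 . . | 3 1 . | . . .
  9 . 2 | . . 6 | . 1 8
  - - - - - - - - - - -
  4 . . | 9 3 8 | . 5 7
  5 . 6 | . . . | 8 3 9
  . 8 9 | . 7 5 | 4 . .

Step 1. [r7c3∈{1}] only 1 remains possible at r7c3. So r7c3=1.
Step 2. [r1c3∈{7}] r1c3's peers cover all but 7 ⇒ r1c3=7.
Step 3. [r6c2∈{3,4,5}] in row 6, 4 fits only at r6c2 ⇒ r6c2=4.
Step 4. [r5c2∈{5}] r5c2 has the single candidate 5 ⇒ r5c2=5.
Step 5. [r2c9∈{1,3}] in col 9, 3 fits only at r2c9 ⇒ r2c9=3.
Step 6. [r7c7∈{6}] nothing but 6 survives at r7c7, so r7c7=6.
Step 7. [r1c7∈{1}] r1c7's peers cover all but 1 ⇒ r1c7=1.
Step 8. [r4c3∈{3}] r4c3 has the single candidate 3 ⇒ r4c3=3.
Step 9. [r7c2∈{2}] r7c2's peers cover all but 2. So r7c2=2.
Step 10. [r4c5∈{5,9}] col 5 places 9 nowhere but r4c5, so r4c5=9.
Step 11. [r1c9∈{6}] r1c9's peers cover all but 6. So r1c9=6.
Step 12. [r8c6∈{1,2}] 1 has one home in row 8: r8c6. So r8c6=1.
Step 13. [r4c7∈{5}] r4c7's peers cover all but 5 ⇒ r4c7=5.
Step 14. [r4c1∈{1}] r4c1 is down to just 1. So r4c1=1.
Step 15. [r6c5∈{5}] r6c5's peers cover all but 5, so r6c5=5.
Step 16. [r3c5∈{6}] nothing but 6 survives at r3c5, so r3c5=6.
Step 17. [r2c5∈{8}] r2c5 is down to just 8, so r2c5=8.
Step 18. [r6c7∈{3}] only 3 remains possible at r6c7 ⇒ r6c7=3.
Step 19. [r3c6∈{7}] r3c6 has the single candidate 7, so r3c6=7.
Step 20. [r9c4∈{6}] r9c4's peers cover all but 6 ⇒ r9c4=6.
Step 21. [r2c2∈{1}] nothing but 1 survives at r2c2. So r2c2=1.
Step 22. [r2c7∈{7}] r2c7 has the single candidate 7. So r2c7=7.
Step 23. [r2c3∈{5}] only 5 remains possible at r2c3, so r2c3=5.
Step 24. [r8c5∈{2}] r8c5 has the single candidate 2, so r8c5=2.
Step 25. [r1c1∈{2}] r1c1's peers cover all but 2 ⇒ r1c1=2.
Step 26. [r5c6∈{2}] nothing but 2 survives at r5c6 ⇒ r5c6=2.
Step 27. [r6c4∈{7}] r6c4's peers cover all but 7, so r6c4=7.
Step 28. [r5c8∈{6}] only 6 remains possible at r5c8 ⇒ r5c8=6.
Step 29. [r3c2∈{3}] r3c2's peers cover all but 3 ⇒ r3c2=3.
Step 30. [r5c9∈{4}] r5c9's peers cover all but 4. So r5c9=4.
Step 31. [r9c8∈{2}] nothing but 2 survives at r9c8, so r9c8=2.
Step 32. [r8c4∈{4}] r8c4's peers cover all but 4 ⇒ r8c4=4.
Step 33. [r8c2∈{7}] nothing but 7 survives at r8c2. So r8c2=7.
Step 34. [r5c3∈{8}] only 8 remains possible at r5c3, so r5c3=8.
Step 35. [r5c7∈{9}] r5c7 is down to just 9. So r5c7=9.
Step 36. [r3c3∈{4}] r3c3's peers cover all but 4. So r3c3=4.
Step 37. [r9c9∈{1}] r9c9 is down to just 1 ⇒ r9c9=1.
Step 38. [r1c2∈{9}] r1c2's peers cover all but 9. So r1c2=9.
Step 39. [r9c1∈{3}] nothing but 3 survives at r9c1, so r9c1=3.

Answer: 2 9 7 5 4 3 1 8 6 / 6 1 5 2 8 9 7 4 3 / 8 3 4 1 6 7 2 9 5 / 1 6 3 8 9 4 5 7 2 / 7 5 8 3 1 2 9 6 4 / 9 4 2 7 5 6 3 1 8 / 4 2 1 9 3 8 6 5 7 / 5 7 6 4 2 1 8 3 9 / 3 8 9 6 7 5 4 2 1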